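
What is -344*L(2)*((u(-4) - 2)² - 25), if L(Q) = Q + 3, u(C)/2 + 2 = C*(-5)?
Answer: -1945320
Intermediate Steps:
u(C) = -4 - 10*C (u(C) = -4 + 2*(C*(-5)) = -4 + 2*(-5*C) = -4 - 10*C)
L(Q) = 3 + Q
-344*L(2)*((u(-4) - 2)² - 25) = -344*(3 + 2)*(((-4 - 10*(-4)) - 2)² - 25) = -1720*(((-4 + 40) - 2)² - 25) = -1720*((36 - 2)² - 25) = -1720*(34² - 25) = -1720*(1156 - 25) = -1720*1131 = -344*5655 = -1945320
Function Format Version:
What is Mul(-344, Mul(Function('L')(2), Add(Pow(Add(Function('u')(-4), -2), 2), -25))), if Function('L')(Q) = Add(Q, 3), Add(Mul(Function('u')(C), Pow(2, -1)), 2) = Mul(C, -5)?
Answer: -1945320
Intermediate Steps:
Function('u')(C) = Add(-4, Mul(-10, C)) (Function('u')(C) = Add(-4, Mul(2, Mul(C, -5))) = Add(-4, Mul(2, Mul(-5, C))) = Add(-4, Mul(-10, C)))
Function('L')(Q) = Add(3, Q)
Mul(-344, Mul(Function('L')(2), Add(Pow(Add(Function('u')(-4), -2), 2), -25))) = Mul(-344, Mul(Add(3, 2), Add(Pow(Add(Add(-4, Mul(-10, -4)), -2), 2), -25))) = Mul(-344, Mul(5, Add(Pow(Add(Add(-4, 40), -2), 2), -25))) = Mul(-344, Mul(5, Add(Pow(Add(36, -2), 2), -25))) = Mul(-344, Mul(5, Add(Pow(34, 2), -25))) = Mul(-344, Mul(5, Add(1156, -25))) = Mul(-344, Mul(5, 1131)) = Mul(-344, 5655) = -1945320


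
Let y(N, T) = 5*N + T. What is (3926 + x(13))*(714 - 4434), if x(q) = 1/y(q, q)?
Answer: -189861980/13 ≈ -1.4605e+7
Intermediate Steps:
y(N, T) = T + 5*N
x(q) = 1/(6*q) (x(q) = 1/(q + 5*q) = 1/(6*q))
(3926 + x(13))*(714 - 4434) = (3926 + (⅙)/13)*(714 - 4434) = (3926 + (⅙)*(1/13))*(-3720) = (3926 + 1/78)*(-3720) = (306229/78)*(-3720) = -189861980/13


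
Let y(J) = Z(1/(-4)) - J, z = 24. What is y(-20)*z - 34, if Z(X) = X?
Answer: 440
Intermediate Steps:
y(J) = -1/4 - J (y(J) = 1/(-4) - J = -1/4 - J)
y(-20)*z - 34 = (-1/4 - 1*(-20))*24 - 34 = (-1/4 + 20)*24 - 34 = (79/4)*24 - 34 = 474 - 34 = 440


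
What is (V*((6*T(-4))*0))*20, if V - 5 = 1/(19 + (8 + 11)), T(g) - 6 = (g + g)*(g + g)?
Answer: 0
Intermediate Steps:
T(g) = 6 + 4*g**2 (T(g) = 6 + (g + g)*(g + g) = 6 + (2*g)*(2*g) = 6 + 4*g**2)
V = 191/38 (V = 5 + 1/(19 + (8 + 11)) = 5 + 1/(19 + 19) = 5 + 1/38 = 191/38 ≈ 5.0263)
(V*((6*T(-4))*0))*20 = (191*((6*(6 + 4*(-4)**2))*0)/38)*20 = (191*((6*(6 + 4*16))*0)/38)*20 = (191*((6*(6 + 64))*0)/38)*20 = (191*((6*70)*0)/38)*20 = (191*(420*0)/38)*20 = ((191/38)*0)*20 = 0*20 = 0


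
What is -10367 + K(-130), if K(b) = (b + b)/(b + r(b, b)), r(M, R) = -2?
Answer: -342046/33 ≈ -10365.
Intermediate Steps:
K(b) = 2*b/(-2 + b) (K(b) = (b + b)/(b - 2) = (2*b)/(-2 + b) = 2*b/(-2 + b))
-10367 + K(-130) = -10367 + 2*(-130)/(-2 - 130) = -10367 + 2*(-130)/(-132) = -10367 + 2*(-130)*(-1/132) = -10367 + 65/33 = -342046/33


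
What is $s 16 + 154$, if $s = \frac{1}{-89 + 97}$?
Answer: $156$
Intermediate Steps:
$s = \frac{1}{8} \approx 0.125$
$s 16 + 154 = \frac{1}{8} \cdot 16 + 154 = 2 + 154 = 156$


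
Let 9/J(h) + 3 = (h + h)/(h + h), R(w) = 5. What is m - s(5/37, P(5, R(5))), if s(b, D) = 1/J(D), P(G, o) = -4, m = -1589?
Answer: -14299/9 ≈ -1588.8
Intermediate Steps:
J(h) = -9/2 (J(h) = 9/(-3 + (h + h)/(h + h)) = 9/(-3 + (2*h)/((2*h))) = 9/(-3 + (2*h)*(1/(2*h))) = 9/(-3 + 1) = 9/(-2) = 9*(-½) = -9/2)
s(b, D) = -2/9 (s(b, D) = 1/(-9/2) = -2/9)
m - s(5/37, P(5, R(5))) = -1589 - 1*(-2/9) = -1589 + 2/9 = -14299/9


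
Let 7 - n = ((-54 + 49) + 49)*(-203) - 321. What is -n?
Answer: -9260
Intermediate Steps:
n = 9260 (n = 7 - (((-54 + 49) + 49)*(-203) - 321) = 7 - ((-5 + 49)*(-203) - 321) = 7 - (44*(-203) - 321) = 7 - (-8932 - 321) = 7 - 1*(-9253) = 7 + 9253 = 9260)
-n = -1*9260 = -9260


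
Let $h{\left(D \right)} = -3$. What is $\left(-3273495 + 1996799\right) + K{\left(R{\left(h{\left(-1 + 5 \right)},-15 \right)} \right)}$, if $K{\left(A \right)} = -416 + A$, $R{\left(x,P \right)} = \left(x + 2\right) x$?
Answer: $-1277109$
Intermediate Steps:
$R{\left(x,P \right)} = x \left(2 + x\right)$ ($R{\left(x,P \right)} = \left(2 + x\right) x = x \left(2 + x\right)$)
$\left(-3273495 + 1996799\right) + K{\left(R{\left(h{\left(-1 + 5 \right)},-15 \right)} \right)} = \left(-3273495 + 1996799\right) - \left(416 + 3 \left(2 - 3\right)\right) = -1276696 - 413 = -1277109$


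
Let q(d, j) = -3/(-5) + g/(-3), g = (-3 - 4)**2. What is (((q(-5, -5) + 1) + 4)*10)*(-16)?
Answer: 5152/3 ≈ 1717.3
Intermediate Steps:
g = 49 (g = (-7)**2 = 49)
q(d, j) = -236/15 (q(d, j) = -3/(-5) + 49/(-3) = -3*(-1/5) + 49*(-1/3) = 3/5 - 49/3 = -236/15)
(((q(-5, -5) + 1) + 4)*10)*(-16) = (((-236/15 + 1) + 4)*10)*(-16) = ((-221/15 + 4)*10)*(-16) = -161/15*10*(-16) = -322/3*(-16) = 5152/3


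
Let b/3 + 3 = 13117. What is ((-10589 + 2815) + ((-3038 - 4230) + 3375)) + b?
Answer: 27675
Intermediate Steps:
b = 39342 (b = -9 + 3*13117 = -9 + 39351 = 39342)
((-10589 + 2815) + ((-3038 - 4230) + 3375)) + b = ((-10589 + 2815) + ((-3038 - 4230) + 3375)) + 39342 = (-7774 + (-7268 + 3375)) + 39342 = (-7774 - 3893) + 39342 = -11667 + 39342 = 27675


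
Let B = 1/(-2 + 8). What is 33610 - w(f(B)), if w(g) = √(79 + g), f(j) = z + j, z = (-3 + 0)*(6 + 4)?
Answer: 33610 - √1770/6 ≈ 33603.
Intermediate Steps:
z = -30 (z = -3*10 = -30)
B = ⅙ (B = 1/6 = ⅙ ≈ 0.16667)
f(j) = -30 + j
33610 - w(f(B)) = 33610 - √(79 + (-30 + ⅙)) = 33610 - √(79 - 179/6) = 33610 - √(295/6) = 33610 - √1770/6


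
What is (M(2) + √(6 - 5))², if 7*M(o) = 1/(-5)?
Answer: 1156/1225 ≈ 0.94367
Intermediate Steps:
M(o) = -1/35 (M(o) = (⅐)/(-5) = (⅐)*(-⅕) = -1/35)
(M(2) + √(6 - 5))² = (-1/35 + √(6 - 5))² = (-1/35 + √1)² = (-1/35 + 1)² = (34/35)² = 1156/1225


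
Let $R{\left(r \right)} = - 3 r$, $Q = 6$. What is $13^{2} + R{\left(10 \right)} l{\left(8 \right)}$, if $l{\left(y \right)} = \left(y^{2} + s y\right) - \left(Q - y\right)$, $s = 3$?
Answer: $-2531$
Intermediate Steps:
$l{\left(y \right)} = -6 + y^{2} + 4 y$ ($l{\left(y \right)} = \left(y^{2} + 3 y\right) + \left(y - 6\right) = \left(y^{2} + 3 y\right) + \left(-6 + y\right) = -6 + y^{2} + 4 y$)
$13^{2} + R{\left(10 \right)} l{\left(8 \right)} = 13^{2} + \left(-3\right) 10 \left(-6 + 8^{2} + 4 \cdot 8\right) = 169 - 30 \left(-6 + 64 + 32\right) = 169 - 2700 = -2531$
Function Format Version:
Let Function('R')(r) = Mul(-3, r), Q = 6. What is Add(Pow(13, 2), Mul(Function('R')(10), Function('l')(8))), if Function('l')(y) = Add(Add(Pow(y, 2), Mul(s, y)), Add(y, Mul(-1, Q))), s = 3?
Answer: -2531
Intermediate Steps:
Function('l')(y) = Add(-6, Pow(y, 2), Mul(4, y)) (Function('l')(y) = Add(Add(Pow(y, 2), Mul(3, y)), Add(y, Mul(-1, 6))) = Add(Add(Pow(y, 2), Mul(3, y)), Add(y, -6)) = Add(Add(Pow(y, 2), Mul(3, y)), Add(-6, y)) = Add(-6, Pow(y, 2), Mul(4, y)))
Add(Pow(13, 2), Mul(Function('R')(10), Function('l')(8))) = Add(Pow(13, 2), Mul(Mul(-3, 10), Add(-6, Pow(8, 2), Mul(4, 8)))) = Add(169, Mul(-30, Add(-6, 64, 32))) = Add(169, Mul(-30, 90)) = Add(169, -2700) = -2531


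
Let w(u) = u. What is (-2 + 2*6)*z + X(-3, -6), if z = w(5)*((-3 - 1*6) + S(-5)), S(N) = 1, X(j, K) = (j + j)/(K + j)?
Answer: -1198/3 ≈ -399.33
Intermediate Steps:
X(j, K) = 2*j/(K + j) (X(j, K) = (2*j)/(K + j) = 2*j/(K + j))
z = -40 (z = 5*((-3 - 1*6) + 1) = 5*((-3 - 6) + 1) = 5*(-9 + 1) = 5*(-8) = -40)
(-2 + 2*6)*z + X(-3, -6) = (-2 + 2*6)*(-40) + 2*(-3)/(-6 - 3) = (-2 + 12)*(-40) + 2*(-3)/(-9) = 10*(-40) + 2*(-3)*(-⅑) = -400 + ⅔ = -1198/3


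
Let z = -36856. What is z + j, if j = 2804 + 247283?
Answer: 213231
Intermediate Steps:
j = 250087
z + j = -36856 + 250087 = 213231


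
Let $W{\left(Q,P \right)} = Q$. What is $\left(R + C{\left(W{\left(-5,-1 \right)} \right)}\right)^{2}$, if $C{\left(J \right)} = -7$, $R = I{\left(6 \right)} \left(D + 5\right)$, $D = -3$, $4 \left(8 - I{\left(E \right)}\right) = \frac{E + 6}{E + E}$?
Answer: $\frac{289}{4} \approx 72.25$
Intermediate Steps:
$I{\left(E \right)} = 8 - \frac{6 + E}{8 E}$ ($I{\left(E \right)} = 8 - \frac{\left(E + 6\right) \frac{1}{E + E}}{4} = 8 - \frac{\left(6 + E\right) \frac{1}{2 E}}{4} = 8 - \frac{\frac{1}{2} \frac{1}{E} \left(6 + E\right)}{4} = 8 - \frac{6 + E}{8 E}$)
$R = \frac{31}{2}$ ($R = \frac{3 \left(-2 + 21 \cdot 6\right)}{8 \cdot 6} \left(-3 + 5\right) = \frac{3}{8} \cdot \frac{1}{6} \left(-2 + 126\right) 2 = \frac{3}{8} \cdot \frac{1}{6} \cdot 124 \cdot 2 = \frac{31}{4} \cdot 2 = \frac{31}{2} \approx 15.5$)
$\left(R + C{\left(W{\left(-5,-1 \right)} \right)}\right)^{2} = \left(\frac{31}{2} - 7\right)^{2} = \left(\frac{17}{2}\right)^{2} = \frac{289}{4}$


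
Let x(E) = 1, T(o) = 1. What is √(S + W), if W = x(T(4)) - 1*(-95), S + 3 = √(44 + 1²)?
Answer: √(93 + 3*√5) ≈ 9.9854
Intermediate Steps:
S = -3 + 3*√5 (S = -3 + √(44 + 1²) = -3 + √(44 + 1) = -3 + √45 = -3 + 3*√5 ≈ 3.7082)
W = 96 (W = 1 - 1*(-95) = 1 + 95 = 96)
√(S + W) = √((-3 + 3*√5) + 96) = √(93 + 3*√5)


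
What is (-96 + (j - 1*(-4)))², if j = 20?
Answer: 5184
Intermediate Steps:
(-96 + (j - 1*(-4)))² = (-96 + (20 - 1*(-4)))² = (-96 + (20 + 4))² = (-96 + 24)² = (-72)² = 5184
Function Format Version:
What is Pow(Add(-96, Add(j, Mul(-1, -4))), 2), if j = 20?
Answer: 5184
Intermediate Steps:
Pow(Add(-96, Add(j, Mul(-1, -4))), 2) = Pow(Add(-96, Add(20, Mul(-1, -4))), 2) = Pow(Add(-96, Add(20, 4)), 2) = Pow(Add(-96, 24), 2) = Pow(-72, 2) = 5184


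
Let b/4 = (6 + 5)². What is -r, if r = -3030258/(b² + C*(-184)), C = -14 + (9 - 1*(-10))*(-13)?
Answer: 1515129/141140 ≈ 10.735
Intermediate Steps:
b = 484 (b = 4*(6 + 5)² = 4*11² = 4*121 = 484)
C = -261 (C = -14 + (9 + 10)*(-13) = -14 + 19*(-13) = -14 - 247 = -261)
r = -1515129/141140 (r = -3030258/(484² - 261*(-184)) = -3030258/(234256 + 48024) = -3030258/282280 = -3030258*1/282280 = -1515129/141140 ≈ -10.735)
-r = -1*(-1515129/141140) = 1515129/141140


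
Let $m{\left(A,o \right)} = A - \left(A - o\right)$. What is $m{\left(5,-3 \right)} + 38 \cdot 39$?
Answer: $1479$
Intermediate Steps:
$m{\left(A,o \right)} = o$
$m{\left(5,-3 \right)} + 38 \cdot 39 = -3 + 38 \cdot 39 = -3 + 1482 = 1479$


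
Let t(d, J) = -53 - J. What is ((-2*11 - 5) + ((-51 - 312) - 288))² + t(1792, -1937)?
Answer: 461568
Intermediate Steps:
((-2*11 - 5) + ((-51 - 312) - 288))² + t(1792, -1937) = ((-2*11 - 5) + ((-51 - 312) - 288))² + (-53 - 1*(-1937)) = ((-22 - 5) + (-363 - 288))² + (-53 + 1937) = (-27 - 651)² + 1884 = (-678)² + 1884 = 459684 + 1884 = 461568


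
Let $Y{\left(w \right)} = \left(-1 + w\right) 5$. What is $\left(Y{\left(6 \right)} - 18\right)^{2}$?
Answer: $49$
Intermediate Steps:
$Y{\left(w \right)} = -5 + 5 w$
$\left(Y{\left(6 \right)} - 18\right)^{2} = \left(\left(-5 + 5 \cdot 6\right) - 18\right)^{2} = \left(\left(-5 + 30\right) - 18\right)^{2} = \left(25 - 18\right)^{2} = 7^{2} = 49$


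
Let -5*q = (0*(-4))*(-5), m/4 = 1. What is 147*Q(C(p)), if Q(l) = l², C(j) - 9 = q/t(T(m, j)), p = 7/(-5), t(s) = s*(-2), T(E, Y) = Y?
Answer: 11907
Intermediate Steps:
m = 4 (m = 4*1 = 4)
q = 0 (q = -0*(-4)*(-5)/5 = -0*(-5) = -⅕*0 = 0)
t(s) = -2*s
p = -7/5 (p = 7*(-⅕) = -7/5 ≈ -1.4000)
C(j) = 9 (C(j) = 9 + 0/((-2*j)) = 9 + 0*(-1/(2*j)) = 9 + 0 = 9)
147*Q(C(p)) = 147*9² = 147*81 = 11907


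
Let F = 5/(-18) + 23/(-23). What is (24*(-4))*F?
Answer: 368/3 ≈ 122.67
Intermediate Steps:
F = -23/18 (F = 5*(-1/18) + 23*(-1/23) = -5/18 - 1 = -23/18 ≈ -1.2778)
(24*(-4))*F = (24*(-4))*(-23/18) = -96*(-23/18) = 368/3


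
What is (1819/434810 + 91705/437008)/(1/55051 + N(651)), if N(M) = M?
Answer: 1119439200354351/3404906012873416480 ≈ 0.00032877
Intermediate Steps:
(1819/434810 + 91705/437008)/(1/55051 + N(651)) = (1819/434810 + 91705/437008)/(1/55051 + 651) = (1819*(1/434810) + 91705*(1/437008))/(1/55051 + 651) = (1819/434810 + 91705/437008)/(35838202/55051) = (20334584301/95007724240)*(55051/35838202) = 1119439200354351/3404906012873416480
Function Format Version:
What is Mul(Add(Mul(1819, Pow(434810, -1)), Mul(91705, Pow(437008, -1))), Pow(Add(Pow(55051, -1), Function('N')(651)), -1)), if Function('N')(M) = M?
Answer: Rational(1119439200354351, 3404906012873416480) ≈ 0.00032877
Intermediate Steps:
Mul(Add(Mul(1819, Pow(434810, -1)), Mul(91705, Pow(437008, -1))), Pow(Add(Pow(55051, -1), Function('N')(651)), -1)) = Mul(Add(Mul(1819, Pow(434810, -1)), Mul(91705, Pow(437008, -1))), Pow(Add(Pow(55051, -1), 651), -1)) = Mul(Add(Mul(1819, Rational(1, 434810)), Mul(91705, Rational(1, 437008))), Pow(Add(Rational(1, 55051), 651), -1)) = Mul(Add(Rational(1819, 434810), Rational(91705, 437008)), Pow(Rational(35838202, 55051), -1)) = Mul(Rational(20334584301, 95007724240), Rational(55051, 35838202)) = Rational(1119439200354351, 3404906012873416480)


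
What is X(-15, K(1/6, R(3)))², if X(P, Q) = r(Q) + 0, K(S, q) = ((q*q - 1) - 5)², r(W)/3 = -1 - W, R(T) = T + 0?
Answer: 900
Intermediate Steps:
R(T) = T
r(W) = -3 - 3*W (r(W) = 3*(-1 - W) = -3 - 3*W)
K(S, q) = (-6 + q²)² (K(S, q) = ((q² - 1) - 5)² = ((-1 + q²) - 5)² = (-6 + q²)²)
X(P, Q) = -3 - 3*Q (X(P, Q) = (-3 - 3*Q) + 0 = -3 - 3*Q)
X(-15, K(1/6, R(3)))² = (-3 - 3*(-6 + 3²)²)² = (-3 - 3*(-6 + 9)²)² = (-3 - 3*3²)² = (-3 - 3*9)² = (-3 - 27)² = (-30)² = 900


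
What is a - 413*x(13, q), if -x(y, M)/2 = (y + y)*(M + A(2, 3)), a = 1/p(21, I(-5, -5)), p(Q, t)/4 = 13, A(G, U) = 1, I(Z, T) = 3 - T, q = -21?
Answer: -22335039/52 ≈ -4.2952e+5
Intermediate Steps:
p(Q, t) = 52 (p(Q, t) = 4*13 = 52)
a = 1/52 ≈ 0.019231
x(y, M) = -4*y*(1 + M) (x(y, M) = -2*(y + y)*(M + 1) = -2*2*y*(1 + M) = -4*y*(1 + M))
a - 413*x(13, q) = 1/52 - (-1652)*13*(1 - 21) = 1/52 - (-1652)*13*(-20) = 1/52 - 413*1040 = 1/52 - 429520 = -22335039/52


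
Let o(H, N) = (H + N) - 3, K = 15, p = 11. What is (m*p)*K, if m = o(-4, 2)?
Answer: -825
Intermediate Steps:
o(H, N) = -3 + H + N
m = -5 (m = -3 - 4 + 2 = -5)
(m*p)*K = -5*11*15 = -55*15 = -825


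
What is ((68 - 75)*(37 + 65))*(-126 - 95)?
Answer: 157794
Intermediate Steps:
((68 - 75)*(37 + 65))*(-126 - 95) = -7*102*(-221) = -714*(-221) = 157794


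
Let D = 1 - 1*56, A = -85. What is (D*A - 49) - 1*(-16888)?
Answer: 21514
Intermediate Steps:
D = -55 (D = 1 - 56 = -55)
(D*A - 49) - 1*(-16888) = (-55*(-85) - 49) - 1*(-16888) = (4675 - 49) + 16888 = 4626 + 16888 = 21514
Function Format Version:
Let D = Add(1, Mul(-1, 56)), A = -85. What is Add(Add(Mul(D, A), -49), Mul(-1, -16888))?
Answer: 21514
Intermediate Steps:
D = -55 (D = Add(1, -56) = -55)
Add(Add(Mul(D, A), -49), Mul(-1, -16888)) = Add(Add(Mul(-55, -85), -49), Mul(-1, -16888)) = Add(Add(4675, -49), 16888) = Add(4626, 16888) = 21514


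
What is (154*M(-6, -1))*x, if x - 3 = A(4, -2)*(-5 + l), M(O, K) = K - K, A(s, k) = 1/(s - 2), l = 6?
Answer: 0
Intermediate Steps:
A(s, k) = 1/(-2 + s)
M(O, K) = 0
x = 7/2 (x = 3 + (-5 + 6)/(-2 + 4) = 3 + 1/2 = 7/2 ≈ 3.5000)
(154*M(-6, -1))*x = (154*0)*(7/2) = 0*(7/2) = 0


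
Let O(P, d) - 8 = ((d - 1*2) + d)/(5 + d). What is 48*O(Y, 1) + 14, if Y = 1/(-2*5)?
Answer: 398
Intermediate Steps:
Y = -⅒ (Y = -½*⅕ = -⅒ ≈ -0.10000)
O(P, d) = 8 + (-2 + 2*d)/(5 + d) (O(P, d) = 8 + ((d - 1*2) + d)/(5 + d) = 8 + ((d - 2) + d)/(5 + d) = 8 + ((-2 + d) + d)/(5 + d) = 8 + (-2 + 2*d)/(5 + d))
48*O(Y, 1) + 14 = 48*(2*(19 + 5*1)/(5 + 1)) + 14 = 48*(2*(19 + 5)/6) + 14 = 48*(2*(⅙)*24) + 14 = 48*8 + 14 = 384 + 14 = 398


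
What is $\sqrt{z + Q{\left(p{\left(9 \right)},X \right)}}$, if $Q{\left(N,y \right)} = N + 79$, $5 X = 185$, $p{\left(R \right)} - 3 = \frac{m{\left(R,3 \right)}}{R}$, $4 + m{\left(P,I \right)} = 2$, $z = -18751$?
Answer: $\frac{i \sqrt{168023}}{3} \approx 136.64 i$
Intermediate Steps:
$m{\left(P,I \right)} = -2$ ($m{\left(P,I \right)} = -4 + 2 = -2$)
$p{\left(R \right)} = 3 - \frac{2}{R}$
$X = 37$ ($X = \frac{1}{5} \cdot 185 = 37$)
$Q{\left(N,y \right)} = 79 + N$
$\sqrt{z + Q{\left(p{\left(9 \right)},X \right)}} = \sqrt{-18751 + \left(79 + \left(3 - \frac{2}{9}\right)\right)} = \sqrt{-18751 + \left(79 + \frac{25}{9}\right)} = \sqrt{-18751 + \frac{736}{9}} = \sqrt{- \frac{168023}{9}} = \frac{i \sqrt{168023}}{3}$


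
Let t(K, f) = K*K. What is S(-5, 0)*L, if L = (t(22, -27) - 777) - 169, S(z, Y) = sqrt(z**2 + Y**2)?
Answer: -2310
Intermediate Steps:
t(K, f) = K**2
S(z, Y) = sqrt(Y**2 + z**2)
L = -462 (L = (22**2 - 777) - 169 = (484 - 777) - 169 = -293 - 169 = -462)
S(-5, 0)*L = sqrt(0**2 + (-5)**2)*(-462) = sqrt(0 + 25)*(-462) = sqrt(25)*(-462) = 5*(-462) = -2310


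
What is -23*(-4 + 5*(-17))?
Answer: 2047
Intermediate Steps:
-23*(-4 + 5*(-17)) = -23*(-4 - 85) = -23*(-89) = 2047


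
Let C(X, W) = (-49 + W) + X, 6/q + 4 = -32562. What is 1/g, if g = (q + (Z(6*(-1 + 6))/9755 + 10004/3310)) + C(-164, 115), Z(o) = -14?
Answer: -52576260115/4993654432141 ≈ -0.010529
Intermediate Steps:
q = -3/16283 (q = 6/(-4 - 32562) = 6/(-32566) = 6*(-1/32566) = -3/16283 ≈ -0.00018424)
C(X, W) = -49 + W + X
g = -4993654432141/52576260115 (g = (-3/16283 + (-14/9755 + 10004/3310)) + (-49 + 115 - 164) = (-3/16283 + (-14*1/9755 + 10004*(1/3310))) - 98 = (-3/16283 + (-14/9755 + 5002/1655)) - 98 = (-3/16283 + 9754268/3228905) - 98 = 158819059129/52576260115 - 98 = -4993654432141/52576260115 ≈ -94.979)
1/g = 1/(-4993654432141/52576260115) = -52576260115/4993654432141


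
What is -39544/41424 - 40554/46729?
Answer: -440970059/241962762 ≈ -1.8225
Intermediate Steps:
-39544/41424 - 40554/46729 = -39544*1/41424 - 40554*1/46729 = -4943/5178 - 40554/46729 = -440970059/241962762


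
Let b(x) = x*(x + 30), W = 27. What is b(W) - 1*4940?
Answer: -3401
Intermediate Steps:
b(x) = x*(30 + x)
b(W) - 1*4940 = 27*(30 + 27) - 1*4940 = 27*57 - 4940 = 1539 - 4940 = -3401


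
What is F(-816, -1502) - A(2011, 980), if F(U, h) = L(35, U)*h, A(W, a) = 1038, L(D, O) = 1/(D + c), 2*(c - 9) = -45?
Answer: -47638/43 ≈ -1107.9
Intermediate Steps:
c = -27/2 (c = 9 + (½)*(-45) = 9 - 45/2 = -27/2 ≈ -13.500)
L(D, O) = 1/(-27/2 + D) (L(D, O) = 1/(D - 27/2) = 1/(-27/2 + D))
F(U, h) = 2*h/43 (F(U, h) = (2/(-27 + 2*35))*h = (2/(-27 + 70))*h = (2/43)*h = (2*(1/43))*h = 2*h/43)
F(-816, -1502) - A(2011, 980) = (2/43)*(-1502) - 1*1038 = -3004/43 - 1038 = -47638/43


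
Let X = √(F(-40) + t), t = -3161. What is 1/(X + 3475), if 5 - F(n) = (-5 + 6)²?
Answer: 3475/12078782 - I*√3157/12078782 ≈ 0.00028769 - 4.6517e-6*I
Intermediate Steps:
F(n) = 4 (F(n) = 5 - (-5 + 6)² = 5 - 1*1² = 5 - 1*1 = 5 - 1 = 4)
X = I*√3157 (X = √(4 - 3161) = √(-3157) = I*√3157 ≈ 56.187*I)
1/(X + 3475) = 1/(I*√3157 + 3475) = 1/(3475 + I*√3157)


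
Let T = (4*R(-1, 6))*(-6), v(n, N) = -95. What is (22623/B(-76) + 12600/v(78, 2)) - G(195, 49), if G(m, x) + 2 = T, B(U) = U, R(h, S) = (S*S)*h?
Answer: -98215/76 ≈ -1292.3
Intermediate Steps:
R(h, S) = h*S² (R(h, S) = S²*h = h*S²)
T = 864 (T = (4*(-1*6²))*(-6) = (4*(-1*36))*(-6) = (4*(-36))*(-6) = -144*(-6) = 864)
G(m, x) = 862 (G(m, x) = -2 + 864 = 862)
(22623/B(-76) + 12600/v(78, 2)) - G(195, 49) = (22623/(-76) + 12600/(-95)) - 1*862 = (22623*(-1/76) + 12600*(-1/95)) - 862 = (-22623/76 - 2520/19) - 862 = -32703/76 - 862 = -98215/76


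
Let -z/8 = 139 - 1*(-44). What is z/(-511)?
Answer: 1464/511 ≈ 2.8650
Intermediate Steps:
z = -1464 (z = -8*(139 - 1*(-44)) = -8*(139 + 44) = -8*183 = -1464)
z/(-511) = -1464/(-511) = -1464*(-1/511) = 1464/511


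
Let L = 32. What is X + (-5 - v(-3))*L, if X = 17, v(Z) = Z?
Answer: -47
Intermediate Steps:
X + (-5 - v(-3))*L = 17 + (-5 - 1*(-3))*32 = 17 + (-5 + 3)*32 = 17 - 2*32 = 17 - 64 = -47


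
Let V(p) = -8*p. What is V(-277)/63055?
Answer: 2216/63055 ≈ 0.035144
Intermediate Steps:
V(-277)/63055 = -8*(-277)/63055 = 2216*(1/63055) = 2216/63055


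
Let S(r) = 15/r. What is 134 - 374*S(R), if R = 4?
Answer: -2537/2 ≈ -1268.5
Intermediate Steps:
134 - 374*S(R) = 134 - 5610/4 = 134 - 374*15/4 = 134 - 2805/2 = -2537/2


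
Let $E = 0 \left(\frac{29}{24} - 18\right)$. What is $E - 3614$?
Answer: $-3614$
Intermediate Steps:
$E = 0$ ($E = 0 \left(29 \cdot \frac{1}{24} - 18\right) = 0 \left(\frac{29}{24} - 18\right) = 0 \left(- \frac{403}{24}\right) = 0$)
$E - 3614 = 0 - 3614 = -3614$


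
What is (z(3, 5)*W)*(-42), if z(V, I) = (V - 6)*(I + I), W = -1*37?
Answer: -46620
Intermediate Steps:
W = -37
z(V, I) = 2*I*(-6 + V) (z(V, I) = (-6 + V)*(2*I) = 2*I*(-6 + V))
(z(3, 5)*W)*(-42) = ((2*5*(-6 + 3))*(-37))*(-42) = ((2*5*(-3))*(-37))*(-42) = -30*(-37)*(-42) = 1110*(-42) = -46620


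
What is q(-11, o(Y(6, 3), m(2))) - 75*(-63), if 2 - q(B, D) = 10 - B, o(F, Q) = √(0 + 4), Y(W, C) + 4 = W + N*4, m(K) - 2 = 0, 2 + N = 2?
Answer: 4706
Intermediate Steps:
N = 0 (N = -2 + 2 = 0)
m(K) = 2 (m(K) = 2 + 0 = 2)
Y(W, C) = -4 + W (Y(W, C) = -4 + (W + 0*4) = -4 + (W + 0) = -4 + W)
o(F, Q) = 2 (o(F, Q) = √4 = 2)
q(B, D) = -8 + B (q(B, D) = 2 - (10 - B) = 2 + (-10 + B) = -8 + B)
q(-11, o(Y(6, 3), m(2))) - 75*(-63) = (-8 - 11) - 75*(-63) = -19 + 4725 = 4706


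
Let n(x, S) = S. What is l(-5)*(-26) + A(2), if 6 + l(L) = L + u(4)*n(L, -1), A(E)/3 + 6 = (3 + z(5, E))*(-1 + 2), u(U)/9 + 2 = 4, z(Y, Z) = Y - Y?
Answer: 745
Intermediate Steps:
z(Y, Z) = 0
u(U) = 18 (u(U) = -18 + 9*4 = -18 + 36 = 18)
A(E) = -9 (A(E) = -18 + 3*((3 + 0)*(-1 + 2)) = -18 + 3*(3*1) = -18 + 3*3 = -18 + 9 = -9)
l(L) = -24 + L (l(L) = -6 + (L + 18*(-1)) = -6 + (L - 18) = -6 + (-18 + L) = -24 + L)
l(-5)*(-26) + A(2) = (-24 - 5)*(-26) - 9 = -29*(-26) - 9 = 754 - 9 = 745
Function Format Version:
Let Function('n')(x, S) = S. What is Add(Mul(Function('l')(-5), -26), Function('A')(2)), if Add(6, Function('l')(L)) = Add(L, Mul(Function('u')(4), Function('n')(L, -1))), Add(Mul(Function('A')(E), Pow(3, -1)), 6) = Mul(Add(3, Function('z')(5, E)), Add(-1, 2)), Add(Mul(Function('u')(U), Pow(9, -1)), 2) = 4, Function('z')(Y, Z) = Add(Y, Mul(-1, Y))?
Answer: 745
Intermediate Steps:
Function('z')(Y, Z) = 0
Function('u')(U) = 18 (Function('u')(U) = Add(-18, Mul(9, 4)) = Add(-18, 36) = 18)
Function('A')(E) = -9 (Function('A')(E) = Add(-18, Mul(3, Mul(Add(3, 0), Add(-1, 2)))) = Add(-18, Mul(3, Mul(3, 1))) = Add(-18, Mul(3, 3)) = Add(-18, 9) = -9)
Function('l')(L) = Add(-24, L) (Function('l')(L) = Add(-6, Add(L, Mul(18, -1))) = Add(-6, Add(L, -18)) = Add(-6, Add(-18, L)) = Add(-24, L))
Add(Mul(Function('l')(-5), -26), Function('A')(2)) = Add(Mul(Add(-24, -5), -26), -9) = Add(Mul(-29, -26), -9) = Add(754, -9) = 745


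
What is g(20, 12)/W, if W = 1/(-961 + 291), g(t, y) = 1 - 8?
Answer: 4690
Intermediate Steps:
g(t, y) = -7
W = -1/670 (W = 1/(-670) = -1/670 ≈ -0.0014925)
g(20, 12)/W = -7/(-1/670) = -7*(-670) = 4690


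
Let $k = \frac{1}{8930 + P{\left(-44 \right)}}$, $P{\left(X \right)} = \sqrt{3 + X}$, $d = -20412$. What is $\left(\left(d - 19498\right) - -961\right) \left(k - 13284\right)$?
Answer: $\frac{13753304594697662}{26581647} + \frac{12983 i \sqrt{41}}{26581647} \approx 5.174 \cdot 10^{8} + 0.0031274 i$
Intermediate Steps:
$k = \frac{1}{8930 + i \sqrt{41}}$ ($k = \frac{1}{8930 + \sqrt{3 - 44}} = \frac{1}{8930 + \sqrt{-41}} = \frac{1}{8930 + i \sqrt{41}} \approx 0.00011198 - 8.03 \cdot 10^{-8} i$)
$\left(\left(d - 19498\right) - -961\right) \left(k - 13284\right) = \left(\left(-20412 - 19498\right) - -961\right) \left(\left(\frac{8930}{79744941} - \frac{i \sqrt{41}}{79744941}\right) - 13284\right) = \left(-39910 + \left(-2 + 963\right)\right) \left(- \frac{1059331787314}{79744941} - \frac{i \sqrt{41}}{79744941}\right) = \left(-39910 + 961\right) \left(- \frac{1059331787314}{79744941} - \frac{i \sqrt{41}}{79744941}\right) = - 38949 \left(- \frac{1059331787314}{79744941} - \frac{i \sqrt{41}}{79744941}\right) = \frac{13753304594697662}{26581647} + \frac{12983 i \sqrt{41}}{26581647}$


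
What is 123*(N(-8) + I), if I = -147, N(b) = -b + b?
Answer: -18081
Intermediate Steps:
N(b) = 0
123*(N(-8) + I) = 123*(0 - 147) = 123*(-147) = -18081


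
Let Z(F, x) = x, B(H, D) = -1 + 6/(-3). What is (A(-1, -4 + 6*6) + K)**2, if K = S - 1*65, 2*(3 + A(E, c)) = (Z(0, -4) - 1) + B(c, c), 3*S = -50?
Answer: 70756/9 ≈ 7861.8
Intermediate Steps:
S = -50/3 (S = (1/3)*(-50) = -50/3 ≈ -16.667)
B(H, D) = -3 (B(H, D) = -1 + 6*(-1/3) = -1 - 2 = -3)
A(E, c) = -7 (A(E, c) = -3 + ((-4 - 1) - 3)/2 = -3 + (-5 - 3)/2 = -3 + (1/2)*(-8) = -3 - 4 = -7)
K = -245/3 (K = -50/3 - 1*65 = -50/3 - 65 = -245/3 ≈ -81.667)
(A(-1, -4 + 6*6) + K)**2 = (-7 - 245/3)**2 = (-266/3)**2 = 70756/9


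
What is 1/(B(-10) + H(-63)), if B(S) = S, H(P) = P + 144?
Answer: 1/71 ≈ 0.014085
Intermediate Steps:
H(P) = 144 + P
1/(B(-10) + H(-63)) = 1/(-10 + (144 - 63)) = 1/(-10 + 81) = 1/71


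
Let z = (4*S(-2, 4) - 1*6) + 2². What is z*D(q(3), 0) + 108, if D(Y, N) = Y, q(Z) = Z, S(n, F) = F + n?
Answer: 126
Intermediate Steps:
z = 6 (z = (4*(4 - 2) - 1*6) + 2² = (4*2 - 6) + 4 = (8 - 6) + 4 = 2 + 4 = 6)
z*D(q(3), 0) + 108 = 6*3 + 108 = 18 + 108 = 126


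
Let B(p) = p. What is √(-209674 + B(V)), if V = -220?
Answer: I*√209894 ≈ 458.14*I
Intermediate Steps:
√(-209674 + B(V)) = √(-209674 - 220) = √(-209894) = I*√209894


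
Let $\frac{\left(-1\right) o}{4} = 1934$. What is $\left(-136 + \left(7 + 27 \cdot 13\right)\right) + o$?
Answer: $-7514$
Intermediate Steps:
$o = -7736$ ($o = \left(-4\right) 1934 = -7736$)
$\left(-136 + \left(7 + 27 \cdot 13\right)\right) + o = \left(-136 + \left(7 + 27 \cdot 13\right)\right) - 7736 = \left(-136 + \left(7 + 351\right)\right) - 7736 = \left(-136 + 358\right) - 7736 = 222 - 7736 = -7514$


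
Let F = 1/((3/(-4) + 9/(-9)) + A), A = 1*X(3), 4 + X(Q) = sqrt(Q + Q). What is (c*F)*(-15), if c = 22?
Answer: 30360/433 + 5280*sqrt(6)/433 ≈ 99.984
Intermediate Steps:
X(Q) = -4 + sqrt(2)*sqrt(Q) (X(Q) = -4 + sqrt(Q + Q) = -4 + sqrt(2*Q) = -4 + sqrt(2)*sqrt(Q))
A = -4 + sqrt(6) (A = 1*(-4 + sqrt(2)*sqrt(3)) = 1*(-4 + sqrt(6)) = -4 + sqrt(6) ≈ -1.5505)
F = 1/(-23/4 + sqrt(6)) (F = 1/((3/(-4) + 9/(-9)) + (-4 + sqrt(6))) = 1/((3*(-1/4) + 9*(-1/9)) + (-4 + sqrt(6))) = 1/((-3/4 - 1) + (-4 + sqrt(6))) = 1/(-7/4 + (-4 + sqrt(6))) = 1/(-23/4 + sqrt(6)) ≈ -0.30298)
(c*F)*(-15) = (22*(-92/433 - 16*sqrt(6)/433))*(-15) = (-2024/433 - 352*sqrt(6)/433)*(-15) = 30360/433 + 5280*sqrt(6)/433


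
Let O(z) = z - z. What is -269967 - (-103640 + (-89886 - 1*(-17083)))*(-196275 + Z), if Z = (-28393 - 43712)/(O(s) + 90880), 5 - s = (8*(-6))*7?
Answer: -629466865823895/18176 ≈ -3.4632e+10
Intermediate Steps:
s = 341 (s = 5 - 8*(-6)*7 = 5 - (-48)*7 = 5 - 1*(-336) = 5 + 336 = 341)
O(z) = 0
Z = -14421/18176 (Z = (-28393 - 43712)/(0 + 90880) = -72105/90880 = -72105*1/90880 = -14421/18176 ≈ -0.79341)
-269967 - (-103640 + (-89886 - 1*(-17083)))*(-196275 + Z) = -269967 - (-103640 + (-89886 - 1*(-17083)))*(-196275 - 14421/18176) = -269967 - (-103640 + (-89886 + 17083))*(-3567508821)/18176 = -269967 - (-103640 - 72803)*(-3567508821)/18176 = -269967 - (-176443)*(-3567508821)/18176 = -269967 - 1*629461958903703/18176 = -269967 - 629461958903703/18176 = -629466865823895/18176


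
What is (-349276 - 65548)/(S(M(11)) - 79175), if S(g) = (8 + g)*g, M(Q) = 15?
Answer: 207412/39415 ≈ 5.2623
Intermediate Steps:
S(g) = g*(8 + g)
(-349276 - 65548)/(S(M(11)) - 79175) = (-349276 - 65548)/(15*(8 + 15) - 79175) = -414824/(15*23 - 79175) = -414824/(345 - 79175) = -414824/(-78830) = -414824*(-1/78830) = 207412/39415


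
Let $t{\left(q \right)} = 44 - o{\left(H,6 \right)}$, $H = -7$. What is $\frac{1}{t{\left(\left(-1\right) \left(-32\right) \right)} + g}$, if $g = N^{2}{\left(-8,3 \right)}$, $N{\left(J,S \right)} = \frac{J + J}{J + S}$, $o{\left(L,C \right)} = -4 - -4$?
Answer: $\frac{25}{1356} \approx 0.018437$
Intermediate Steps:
$o{\left(L,C \right)} = 0$ ($o{\left(L,C \right)} = -4 + 4 = 0$)
$N{\left(J,S \right)} = \frac{2 J}{J + S}$
$g = \frac{256}{25}$ ($g = \left(2 \left(-8\right) \frac{1}{-8 + 3}\right)^{2} = \left(2 \left(-8\right) \frac{1}{-5}\right)^{2} = \left(2 \left(-8\right) \left(- \frac{1}{5}\right)\right)^{2} = \left(\frac{16}{5}\right)^{2} = \frac{256}{25} \approx 10.24$)
$t{\left(q \right)} = 44$ ($t{\left(q \right)} = 44 - 0 = 44 + 0 = 44$)
$\frac{1}{t{\left(\left(-1\right) \left(-32\right) \right)} + g} = \frac{1}{44 + \frac{256}{25}} = \frac{1}{\frac{1356}{25}} = \frac{25}{1356}$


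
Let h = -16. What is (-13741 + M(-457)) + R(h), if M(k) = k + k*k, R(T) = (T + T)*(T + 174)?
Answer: 189595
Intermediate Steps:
R(T) = 2*T*(174 + T) (R(T) = (2*T)*(174 + T) = 2*T*(174 + T))
M(k) = k + k²
(-13741 + M(-457)) + R(h) = (-13741 - 457*(1 - 457)) + 2*(-16)*(174 - 16) = (-13741 - 457*(-456)) + 2*(-16)*158 = (-13741 + 208392) - 5056 = 194651 - 5056 = 189595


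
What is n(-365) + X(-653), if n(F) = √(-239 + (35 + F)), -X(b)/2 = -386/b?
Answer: -772/653 + I*√569 ≈ -1.1822 + 23.854*I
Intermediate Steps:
X(b) = 772/b (X(b) = -(-772)/b = 772/b)
n(F) = √(-204 + F)
n(-365) + X(-653) = √(-204 - 365) + 772/(-653) = √(-569) + 772*(-1/653) = I*√569 - 772/653 = -772/653 + I*√569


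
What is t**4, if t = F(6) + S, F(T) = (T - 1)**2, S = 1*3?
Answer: 614656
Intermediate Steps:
S = 3
F(T) = (-1 + T)**2
t = 28 (t = (-1 + 6)**2 + 3 = 5**2 + 3 = 25 + 3 = 28)
t**4 = 28**4 = 614656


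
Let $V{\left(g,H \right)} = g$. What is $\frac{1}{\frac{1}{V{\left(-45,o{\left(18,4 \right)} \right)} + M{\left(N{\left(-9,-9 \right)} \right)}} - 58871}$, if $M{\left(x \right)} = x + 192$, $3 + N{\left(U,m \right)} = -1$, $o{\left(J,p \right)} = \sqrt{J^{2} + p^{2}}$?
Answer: $- \frac{143}{8418552} \approx -1.6986 \cdot 10^{-5}$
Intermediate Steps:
$N{\left(U,m \right)} = -4$ ($N{\left(U,m \right)} = -3 - 1 = -4$)
$M{\left(x \right)} = 192 + x$
$\frac{1}{\frac{1}{V{\left(-45,o{\left(18,4 \right)} \right)} + M{\left(N{\left(-9,-9 \right)} \right)}} - 58871} = \frac{1}{\frac{1}{-45 + \left(192 - 4\right)} - 58871} = \frac{1}{\frac{1}{-45 + 188} - 58871} = \frac{1}{\frac{1}{143} - 58871} = \frac{1}{- \frac{8418552}{143}} = - \frac{143}{8418552}$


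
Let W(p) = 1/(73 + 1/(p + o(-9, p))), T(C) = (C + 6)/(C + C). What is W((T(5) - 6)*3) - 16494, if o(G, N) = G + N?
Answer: -231097242/14011 ≈ -16494.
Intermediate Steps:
T(C) = (6 + C)/(2*C) (T(C) = (6 + C)/((2*C)) = (6 + C)*(1/(2*C)) = (6 + C)/(2*C))
W(p) = 1/(73 + 1/(-9 + 2*p)) (W(p) = 1/(73 + 1/(p + (-9 + p))) = 1/(73 + 1/(-9 + 2*p)))
W((T(5) - 6)*3) - 16494 = (-9 + 2*(((½)*(6 + 5)/5 - 6)*3))/(2*(-328 + 73*(((½)*(6 + 5)/5 - 6)*3))) - 16494 = (-9 + 2*(((½)*(⅕)*11 - 6)*3))/(2*(-328 + 73*(((½)*(⅕)*11 - 6)*3))) - 16494 = (-9 + 2*((11/10 - 6)*3))/(2*(-328 + 73*((11/10 - 6)*3))) - 16494 = (-9 + 2*(-49/10*3))/(2*(-328 + 73*(-49/10*3))) - 16494 = (-9 + 2*(-147/10))/(2*(-328 + 73*(-147/10))) - 16494 = (-9 - 147/5)/(2*(-328 - 10731/10)) - 16494 = (½)*(-192/5)/(-14011/10) - 16494 = (½)*(-10/14011)*(-192/5) - 16494 = 192/14011 - 16494 = -231097242/14011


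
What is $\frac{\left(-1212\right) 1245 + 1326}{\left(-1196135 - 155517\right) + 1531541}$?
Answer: $- \frac{502538}{59963} \approx -8.3808$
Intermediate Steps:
$\frac{\left(-1212\right) 1245 + 1326}{\left(-1196135 - 155517\right) + 1531541} = \frac{-1508940 + 1326}{-1351652 + 1531541} = - \frac{1507614}{179889} = \left(-1507614\right) \frac{1}{179889} = - \frac{502538}{59963}$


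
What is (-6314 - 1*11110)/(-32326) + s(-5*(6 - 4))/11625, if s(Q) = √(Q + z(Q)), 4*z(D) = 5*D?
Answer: 8712/16163 + I*√10/7750 ≈ 0.53901 + 0.00040804*I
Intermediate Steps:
z(D) = 5*D/4 (z(D) = (5*D)/4 = 5*D/4)
s(Q) = 3*√Q/2 (s(Q) = √(Q + 5*Q/4) = √(9*Q/4) = 3*√Q/2)
(-6314 - 1*11110)/(-32326) + s(-5*(6 - 4))/11625 = (-6314 - 1*11110)/(-32326) + (3*√(-5*(6 - 4))/2)/11625 = (-6314 - 11110)*(-1/32326) + (3*√(-5*2)/2)*(1/11625) = -17424*(-1/32326) + (3*√(-10)/2)*(1/11625) = 8712/16163 + (3*(I*√10)/2)*(1/11625) = 8712/16163 + (3*I*√10/2)*(1/11625) = 8712/16163 + I*√10/7750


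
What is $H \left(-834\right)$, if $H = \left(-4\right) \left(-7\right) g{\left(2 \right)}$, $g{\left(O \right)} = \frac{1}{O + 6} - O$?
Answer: $43785$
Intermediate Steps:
$g{\left(O \right)} = \frac{1}{6 + O} - O$
$H = - \frac{105}{2}$ ($H = \left(-4\right) \left(-7\right) \frac{1 - 2^{2} - 12}{6 + 2} = 28 \frac{1 - 4 - 12}{8} = 28 \cdot \frac{1}{8} \left(-15\right) = 28 \left(- \frac{15}{8}\right) = - \frac{105}{2} \approx -52.5$)
$H \left(-834\right) = \left(- \frac{105}{2}\right) \left(-834\right) = 43785$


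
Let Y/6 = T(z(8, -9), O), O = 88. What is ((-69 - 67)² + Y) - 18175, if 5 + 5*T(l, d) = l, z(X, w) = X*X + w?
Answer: 381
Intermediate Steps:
z(X, w) = w + X² (z(X, w) = X² + w = w + X²)
T(l, d) = -1 + l/5
Y = 60 (Y = 6*(-1 + (-9 + 8²)/5) = 6*(-1 + (-9 + 64)/5) = 6*(-1 + (⅕)*55) = 6*(-1 + 11) = 6*10 = 60)
((-69 - 67)² + Y) - 18175 = ((-69 - 67)² + 60) - 18175 = ((-136)² + 60) - 18175 = (18496 + 60) - 18175 = 18556 - 18175 = 381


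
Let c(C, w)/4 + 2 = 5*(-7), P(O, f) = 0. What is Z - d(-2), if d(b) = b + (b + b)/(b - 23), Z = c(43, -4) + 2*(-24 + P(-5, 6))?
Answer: -4854/25 ≈ -194.16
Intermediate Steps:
c(C, w) = -148 (c(C, w) = -8 + 4*(5*(-7)) = -8 + 4*(-35) = -8 - 140 = -148)
Z = -196 (Z = -148 + 2*(-24 + 0) = -148 + 2*(-24) = -148 - 48 = -196)
d(b) = b + 2*b/(-23 + b) (d(b) = b + (2*b)/(-23 + b) = b + 2*b/(-23 + b))
Z - d(-2) = -196 - (-2)*(-21 - 2)/(-23 - 2) = -196 - (-2)*(-23)/(-25) = -196 - (-2)*(-1)*(-23)/25 = -196 - 1*(-46/25) = -196 + 46/25 = -4854/25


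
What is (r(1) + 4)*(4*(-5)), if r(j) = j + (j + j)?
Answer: -140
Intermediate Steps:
r(j) = 3*j (r(j) = j + 2*j = 3*j)
(r(1) + 4)*(4*(-5)) = (3*1 + 4)*(4*(-5)) = (3 + 4)*(-20) = 7*(-20) = -140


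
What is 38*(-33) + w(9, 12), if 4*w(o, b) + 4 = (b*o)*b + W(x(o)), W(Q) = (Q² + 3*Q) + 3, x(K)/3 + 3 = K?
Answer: -3343/4 ≈ -835.75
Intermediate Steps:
x(K) = -9 + 3*K
W(Q) = 3 + Q² + 3*Q
w(o, b) = -7 + (-9 + 3*o)²/4 + 9*o/4 + o*b²/4 (w(o, b) = -1 + ((b*o)*b + (3 + (-9 + 3*o)² + 3*(-9 + 3*o)))/4 = -1 + (o*b² + (3 + (-9 + 3*o)² + (-27 + 9*o)))/4 = -1 + (o*b² + (-24 + (-9 + 3*o)² + 9*o))/4 = -1 + (-24 + (-9 + 3*o)² + 9*o + o*b²)/4 = -1 + (-6 + (-9 + 3*o)²/4 + 9*o/4 + o*b²/4) = -7 + (-9 + 3*o)²/4 + 9*o/4 + o*b²/4)
38*(-33) + w(9, 12) = 38*(-33) + (53/4 - 45/4*9 + (9/4)*9² + (¼)*9*12²) = -1254 + (53/4 - 405/4 + (9/4)*81 + (¼)*9*144) = -1254 + (53/4 - 405/4 + 729/4 + 324) = -1254 + 1673/4 = -3343/4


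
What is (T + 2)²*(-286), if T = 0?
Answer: -1144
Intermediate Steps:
(T + 2)²*(-286) = (0 + 2)²*(-286) = 2²*(-286) = 4*(-286) = -1144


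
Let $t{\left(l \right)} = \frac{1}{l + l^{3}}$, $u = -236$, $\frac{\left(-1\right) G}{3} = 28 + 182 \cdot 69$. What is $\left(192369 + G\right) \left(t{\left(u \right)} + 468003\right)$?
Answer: $\frac{951114565471419225}{13144492} \approx 7.2358 \cdot 10^{10}$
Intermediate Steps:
$G = -37758$ ($G = - 3 \left(28 + 182 \cdot 69\right) = - 3 \left(28 + 12558\right) = \left(-3\right) 12586 = -37758$)
$\left(192369 + G\right) \left(t{\left(u \right)} + 468003\right) = \left(192369 - 37758\right) \left(\frac{1}{-236 + \left(-236\right)^{3}} + 468003\right) = 154611 \left(\frac{1}{-236 - 13144256} + 468003\right) = 154611 \left(\frac{1}{-13144492} + 468003\right) = 154611 \left(- \frac{1}{13144492} + 468003\right) = 154611 \cdot \frac{6151661689475}{13144492} = \frac{951114565471419225}{13144492}$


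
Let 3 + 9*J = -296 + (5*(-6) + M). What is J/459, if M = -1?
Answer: -110/1377 ≈ -0.079884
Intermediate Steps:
J = -110/3 (J = -⅓ + (-296 + (5*(-6) - 1))/9 = -⅓ + (-296 + (-30 - 1))/9 = -⅓ + (-296 - 31)/9 = -⅓ + (⅑)*(-327) = -⅓ - 109/3 = -110/3 ≈ -36.667)
J/459 = -110/3/459 = -110/3*1/459 = -110/1377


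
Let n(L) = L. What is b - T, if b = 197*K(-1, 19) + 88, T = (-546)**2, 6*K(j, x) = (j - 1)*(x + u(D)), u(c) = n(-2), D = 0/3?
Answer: -897433/3 ≈ -2.9914e+5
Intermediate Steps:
D = 0 (D = 0*(1/3) = 0)
u(c) = -2
K(j, x) = (-1 + j)*(-2 + x)/6 (K(j, x) = ((j - 1)*(x - 2))/6 = ((-1 + j)*(-2 + x))/6 = (-1 + j)*(-2 + x)/6)
T = 298116
b = -3085/3 (b = 197*(1/3 - 1/3*(-1) - 1/6*19 + (1/6)*(-1)*19) + 88 = 197*(1/3 + 1/3 - 19/6 - 19/6) + 88 = 197*(-17/3) + 88 = -3349/3 + 88 = -3085/3 ≈ -1028.3)
b - T = -3085/3 - 1*298116 = -3085/3 - 298116 = -897433/3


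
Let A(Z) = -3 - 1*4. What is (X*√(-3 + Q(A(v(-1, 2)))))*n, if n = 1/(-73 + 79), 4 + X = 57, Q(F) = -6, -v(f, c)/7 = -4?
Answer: 53*I/2 ≈ 26.5*I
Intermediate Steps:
v(f, c) = 28 (v(f, c) = -7*(-4) = 28)
A(Z) = -7 (A(Z) = -3 - 4 = -7)
X = 53 (X = -4 + 57 = 53)
n = ⅙ (n = 1/6 = ⅙ ≈ 0.16667)
(X*√(-3 + Q(A(v(-1, 2)))))*n = (53*√(-3 - 6))*(⅙) = (53*√(-9))*(⅙) = (53*(3*I))*(⅙) = (159*I)*(⅙) = 53*I/2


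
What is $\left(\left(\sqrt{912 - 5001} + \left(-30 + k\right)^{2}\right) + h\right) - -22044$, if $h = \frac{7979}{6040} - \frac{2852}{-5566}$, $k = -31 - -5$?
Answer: $\frac{18403891139}{730840} + i \sqrt{4089} \approx 25182.0 + 63.945 i$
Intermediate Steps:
$k = -26$ ($k = -31 + 5 = -26$)
$h = \frac{1339939}{730840}$ ($h = 7979 \cdot \frac{1}{6040} - - \frac{62}{121} = \frac{7979}{6040} + \frac{62}{121} = \frac{1339939}{730840} \approx 1.8334$)
$\left(\left(\sqrt{912 - 5001} + \left(-30 + k\right)^{2}\right) + h\right) - -22044 = \left(\left(\sqrt{912 - 5001} + \left(-30 - 26\right)^{2}\right) + \frac{1339939}{730840}\right) - -22044 = \left(\left(\sqrt{-4089} + \left(-56\right)^{2}\right) + \frac{1339939}{730840}\right) + 22044 = \left(\left(i \sqrt{4089} + 3136\right) + \frac{1339939}{730840}\right) + 22044 = \left(\left(3136 + i \sqrt{4089}\right) + \frac{1339939}{730840}\right) + 22044 = \left(\frac{2293254179}{730840} + i \sqrt{4089}\right) + 22044 = \frac{18403891139}{730840} + i \sqrt{4089}$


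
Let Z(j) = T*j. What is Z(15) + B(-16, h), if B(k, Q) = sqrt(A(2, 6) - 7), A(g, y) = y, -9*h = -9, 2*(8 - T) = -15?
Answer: 465/2 + I ≈ 232.5 + 1.0*I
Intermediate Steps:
T = 31/2 (T = 8 - 1/2*(-15) = 8 + 15/2 = 31/2 ≈ 15.500)
h = 1 (h = -1/9*(-9) = 1)
Z(j) = 31*j/2
B(k, Q) = I (B(k, Q) = sqrt(6 - 7) = sqrt(-1) = I)
Z(15) + B(-16, h) = (31/2)*15 + I = 465/2 + I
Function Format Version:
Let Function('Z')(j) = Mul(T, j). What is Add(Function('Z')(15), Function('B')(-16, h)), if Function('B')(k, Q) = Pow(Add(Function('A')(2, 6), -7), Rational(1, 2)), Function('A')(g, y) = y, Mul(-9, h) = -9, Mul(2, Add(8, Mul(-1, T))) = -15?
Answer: Add(Rational(465, 2), I) ≈ Add(232.50, Mul(1.0000, I))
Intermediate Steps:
T = Rational(31, 2) (T = Add(8, Mul(Rational(-1, 2), -15)) = Add(8, Rational(15, 2)) = Rational(31, 2) ≈ 15.500)
h = 1 (h = Mul(Rational(-1, 9), -9) = 1)
Function('Z')(j) = Mul(Rational(31, 2), j)
Function('B')(k, Q) = I (Function('B')(k, Q) = Pow(Add(6, -7), Rational(1, 2)) = Pow(-1, Rational(1, 2)) = I)
Add(Function('Z')(15), Function('B')(-16, h)) = Add(Mul(Rational(31, 2), 15), I) = Add(Rational(465, 2), I)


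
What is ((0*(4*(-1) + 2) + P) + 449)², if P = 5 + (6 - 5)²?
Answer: 207025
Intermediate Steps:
P = 6 (P = 5 + 1² = 5 + 1 = 6)
((0*(4*(-1) + 2) + P) + 449)² = ((0*(4*(-1) + 2) + 6) + 449)² = ((0*(-4 + 2) + 6) + 449)² = ((0*(-2) + 6) + 449)² = ((0 + 6) + 449)² = (6 + 449)² = 455² = 207025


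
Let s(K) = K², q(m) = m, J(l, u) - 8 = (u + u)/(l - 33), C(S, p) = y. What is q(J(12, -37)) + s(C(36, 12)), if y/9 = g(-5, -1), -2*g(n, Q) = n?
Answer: 43493/84 ≈ 517.77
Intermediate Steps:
g(n, Q) = -n/2
y = 45/2 (y = 9*(-½*(-5)) = 9*(5/2) = 45/2 ≈ 22.500)
C(S, p) = 45/2
J(l, u) = 8 + 2*u/(-33 + l) (J(l, u) = 8 + (u + u)/(l - 33) = 8 + (2*u)/(-33 + l) = 8 + 2*u/(-33 + l))
q(J(12, -37)) + s(C(36, 12)) = 2*(-132 - 37 + 4*12)/(-33 + 12) + (45/2)² = 2*(-132 - 37 + 48)/(-21) + 2025/4 = 2*(-1/21)*(-121) + 2025/4 = 242/21 + 2025/4 = 43493/84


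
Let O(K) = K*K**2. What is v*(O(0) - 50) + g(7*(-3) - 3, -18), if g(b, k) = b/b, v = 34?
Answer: -1699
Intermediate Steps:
O(K) = K**3
g(b, k) = 1
v*(O(0) - 50) + g(7*(-3) - 3, -18) = 34*(0**3 - 50) + 1 = 34*(0 - 50) + 1 = 34*(-50) + 1 = -1700 + 1 = -1699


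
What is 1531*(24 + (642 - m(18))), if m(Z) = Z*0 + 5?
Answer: 1011991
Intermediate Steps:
m(Z) = 5 (m(Z) = 0 + 5 = 5)
1531*(24 + (642 - m(18))) = 1531*(24 + (642 - 1*5)) = 1531*(24 + (642 - 5)) = 1531*(24 + 637) = 1531*661 = 1011991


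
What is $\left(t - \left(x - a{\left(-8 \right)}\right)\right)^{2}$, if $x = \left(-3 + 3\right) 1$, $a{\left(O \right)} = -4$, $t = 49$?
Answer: $2025$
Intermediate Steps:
$x = 0$ ($x = 0 \cdot 1 = 0$)
$\left(t - \left(x - a{\left(-8 \right)}\right)\right)^{2} = \left(49 - 4\right)^{2} = 45^{2} = 2025$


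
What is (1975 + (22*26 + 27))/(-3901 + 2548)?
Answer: -78/41 ≈ -1.9024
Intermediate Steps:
(1975 + (22*26 + 27))/(-3901 + 2548) = (1975 + (572 + 27))/(-1353) = (1975 + 599)*(-1/1353) = 2574*(-1/1353) = -78/41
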